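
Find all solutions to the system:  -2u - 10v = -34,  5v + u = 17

Row-reduce:
R1 ← R1 / (-2).
R2 ← R2 − 1·R1.
Rank is 1 with 2 unknowns, leaving v free.

infinitely many solutions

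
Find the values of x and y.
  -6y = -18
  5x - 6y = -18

x = 0, y = 3

Row-reduce the augmented matrix:
Swap R1 and R2.
R1 ← R1 / (5).
R2 ← R2 / (-6).
R1 ← R1 + 6/5·R2.
Reading off the reduced rows gives x = 0, y = 3.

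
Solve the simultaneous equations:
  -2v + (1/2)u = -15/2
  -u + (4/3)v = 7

u = -3, v = 3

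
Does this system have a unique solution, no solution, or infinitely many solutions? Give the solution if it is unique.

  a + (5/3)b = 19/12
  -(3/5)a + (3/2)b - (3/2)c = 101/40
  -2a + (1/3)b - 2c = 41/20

a = -4/3, b = 7/4, c = 3/5

Row-reduce the augmented matrix:
R2 ← R2 + 3/5·R1.
R3 ← R3 + 2·R1.
R2 ← R2 / (5/2).
R1 ← R1 − 5/3·R2.
R3 ← R3 − 11/3·R2.
R3 ← R3 / (1/5).
R1 ← R1 − 1·R3.
R2 ← R2 + 3/5·R3.
Reading off the reduced rows gives a = -4/3, b = 7/4, c = 3/5.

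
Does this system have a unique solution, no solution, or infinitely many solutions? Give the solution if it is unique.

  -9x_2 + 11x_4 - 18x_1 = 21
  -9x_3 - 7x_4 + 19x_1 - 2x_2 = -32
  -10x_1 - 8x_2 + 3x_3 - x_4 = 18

infinitely many solutions

Row-reduce:
R1 ← R1 / (-18).
R2 ← R2 − 19·R1.
R3 ← R3 + 10·R1.
R2 ← R2 / (-23/2).
R1 ← R1 − 1/2·R2.
R3 ← R3 + 3·R2.
R3 ← R3 / (123/23).
R1 ← R1 + 9/23·R3.
R2 ← R2 − 18/23·R3.
Rank is 3 with 4 unknowns, leaving x_4 free.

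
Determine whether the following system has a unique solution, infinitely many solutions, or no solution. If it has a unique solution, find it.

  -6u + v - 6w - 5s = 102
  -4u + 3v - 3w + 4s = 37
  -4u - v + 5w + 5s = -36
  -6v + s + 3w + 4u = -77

Row-reduce the augmented matrix:
R1 ← R1 / (-6).
R2 ← R2 + 4·R1.
R3 ← R3 + 4·R1.
R4 ← R4 − 4·R1.
R2 ← R2 / (7/3).
R1 ← R1 + 1/6·R2.
R3 ← R3 + 5/3·R2.
R4 ← R4 + 16/3·R2.
R3 ← R3 / (68/7).
R1 ← R1 − 15/14·R3.
R2 ← R2 − 3/7·R3.
R4 ← R4 − 9/7·R3.
R4 ← R4 / (859/68).
R1 ← R1 + 19/136·R4.
R2 ← R2 − 173/68·R4.
R3 ← R3 − 95/68·R4.
Reading off the reduced rows gives u = -6, v = 5, w = -6, s = -5.

u = -6, v = 5, w = -6, s = -5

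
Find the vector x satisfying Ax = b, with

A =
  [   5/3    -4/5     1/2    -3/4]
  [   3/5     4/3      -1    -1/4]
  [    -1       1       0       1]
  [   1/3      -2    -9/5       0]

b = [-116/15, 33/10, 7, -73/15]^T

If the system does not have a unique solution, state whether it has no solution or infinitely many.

Row-reduce the augmented matrix:
R1 ← R1 / (5/3).
R2 ← R2 − 3/5·R1.
R3 ← R3 + 1·R1.
R4 ← R4 − 1/3·R1.
R2 ← R2 / (608/375).
R1 ← R1 + 12/25·R2.
R3 ← R3 − 13/25·R2.
R4 ← R4 + 46/25·R2.
R3 ← R3 / (825/1216).
R1 ← R1 + 15/304·R3.
R2 ← R2 + 885/1216·R3.
R4 ← R4 + 9847/3040·R3.
R4 ← R4 / (45671/16500).
R1 ← R1 + 89/220·R4.
R2 ← R2 − 131/220·R4.
R3 ← R3 − 661/825·R4.
Reading off the reduced rows gives x_1 = -2, x_2 = 3, x_3 = -1, x_4 = 2.

x_1 = -2, x_2 = 3, x_3 = -1, x_4 = 2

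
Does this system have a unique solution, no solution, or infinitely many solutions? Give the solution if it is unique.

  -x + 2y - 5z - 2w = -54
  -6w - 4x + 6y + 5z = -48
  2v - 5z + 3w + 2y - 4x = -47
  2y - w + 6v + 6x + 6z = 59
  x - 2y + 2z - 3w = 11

Row-reduce the augmented matrix:
R1 ← R1 / (-1).
R2 ← R2 + 4·R1.
R3 ← R3 + 4·R1.
R4 ← R4 − 6·R1.
R5 ← R5 − 1·R1.
R2 ← R2 / (-2).
R1 ← R1 + 2·R2.
R3 ← R3 + 6·R2.
R4 ← R4 − 14·R2.
R3 ← R3 / (-60).
R1 ← R1 + 20·R3.
R2 ← R2 + 25/2·R3.
R4 ← R4 − 151·R3.
R5 ← R5 + 3·R3.
R4 ← R4 / (163/12).
R1 ← R1 + 5/3·R4.
R2 ← R2 + 49/24·R4.
R3 ← R3 + 1/12·R4.
R5 ← R5 + 21/4·R4.
R5 ← R5 / (3394/815).
R1 ← R1 − 112/163·R5.
R2 ← R2 − 1012/815·R5.
R3 ← R3 − 28/815·R5.
R4 ← R4 − 662/815·R5.
Reading off the reduced rows gives x = 6, y = -4, z = 6, w = 5, v = 0.

x = 6, y = -4, z = 6, w = 5, v = 0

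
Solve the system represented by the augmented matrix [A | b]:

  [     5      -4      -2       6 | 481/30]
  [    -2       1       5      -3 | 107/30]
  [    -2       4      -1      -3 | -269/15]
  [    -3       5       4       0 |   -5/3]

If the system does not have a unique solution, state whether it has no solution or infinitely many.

x_1 = -1/2, x_2 = -5/2, x_3 = 7/3, x_4 = 11/5

Row-reduce the augmented matrix:
R1 ← R1 / (5).
R2 ← R2 + 2·R1.
R3 ← R3 + 2·R1.
R4 ← R4 + 3·R1.
R2 ← R2 / (-3/5).
R1 ← R1 + 4/5·R2.
R3 ← R3 − 12/5·R2.
R4 ← R4 − 13/5·R2.
R3 ← R3 / (15).
R1 ← R1 + 6·R3.
R2 ← R2 + 7·R3.
R4 ← R4 − 21·R3.
R4 ← R4 / (26/5).
R1 ← R1 − 4/5·R4.
R2 ← R2 + 2/5·R4.
R3 ← R3 + 1/5·R4.
Reading off the reduced rows gives x_1 = -1/2, x_2 = -5/2, x_3 = 7/3, x_4 = 11/5.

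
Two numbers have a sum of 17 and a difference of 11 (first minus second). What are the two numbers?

Let x = first number, y = second number.
  x + y = 17
  -y + x = 11
From equation 1: x = 17 − y.
Substitute into equation 2 and solve: y = 3.
Then x = 14.

first number: 14, second number: 3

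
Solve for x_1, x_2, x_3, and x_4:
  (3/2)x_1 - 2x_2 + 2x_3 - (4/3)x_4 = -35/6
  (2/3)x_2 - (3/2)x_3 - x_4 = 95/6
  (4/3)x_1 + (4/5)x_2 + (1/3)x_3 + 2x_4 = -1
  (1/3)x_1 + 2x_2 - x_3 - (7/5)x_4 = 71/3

Row-reduce the augmented matrix:
R1 ← R1 / (3/2).
R3 ← R3 − 4/3·R1.
R4 ← R4 − 1/3·R1.
R2 ← R2 / (2/3).
R1 ← R1 + 4/3·R2.
R3 ← R3 − 116/45·R2.
R4 ← R4 − 22/9·R2.
R3 ← R3 / (196/45).
R1 ← R1 + 5/3·R3.
R2 ← R2 + 9/4·R3.
R4 ← R4 − 73/18·R3.
R4 ← R4 / (-1261/315).
R1 ← R1 + 4/21·R4.
R2 ← R2 − 15/7·R4.
R3 ← R3 − 34/21·R4.
Reading off the reduced rows gives x_1 = 5, x_2 = 5, x_3 = -5, x_4 = -5.

x_1 = 5, x_2 = 5, x_3 = -5, x_4 = -5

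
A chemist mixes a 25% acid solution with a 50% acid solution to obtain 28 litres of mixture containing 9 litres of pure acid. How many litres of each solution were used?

Let a = litres of solution A, b = litres of solution B.
  b + a = 28
  (1/4)a + (1/2)b = 9
Row-reduce the augmented matrix:
R2 ← R2 − 1/4·R1.
R2 ← R2 / (1/4).
R1 ← R1 − 1·R2.
Reading off the reduced rows gives a = 20, b = 8.

litres of solution A: 20, litres of solution B: 8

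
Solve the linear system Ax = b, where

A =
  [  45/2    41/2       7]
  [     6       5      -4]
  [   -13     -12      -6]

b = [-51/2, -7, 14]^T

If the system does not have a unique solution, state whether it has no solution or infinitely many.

no solution

Row-reduce:
R1 ← R1 / (45/2).
R2 ← R2 − 6·R1.
R3 ← R3 + 13·R1.
R2 ← R2 / (-7/15).
R1 ← R1 − 41/45·R2.
R3 ← R3 + 7/45·R2.
Row 3 reduces to 0 = -2/3, a contradiction. The system is inconsistent.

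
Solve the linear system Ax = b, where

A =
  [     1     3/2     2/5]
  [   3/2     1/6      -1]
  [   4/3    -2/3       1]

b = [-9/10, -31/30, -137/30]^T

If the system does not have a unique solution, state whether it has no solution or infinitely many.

x_1 = -9/5, x_2 = 1, x_3 = -3/2

Row-reduce the augmented matrix:
R2 ← R2 − 3/2·R1.
R3 ← R3 − 4/3·R1.
R2 ← R2 / (-25/12).
R1 ← R1 − 3/2·R2.
R3 ← R3 + 8/3·R2.
R3 ← R3 / (943/375).
R1 ← R1 + 94/125·R3.
R2 ← R2 − 96/125·R3.
Reading off the reduced rows gives x_1 = -9/5, x_2 = 1, x_3 = -3/2.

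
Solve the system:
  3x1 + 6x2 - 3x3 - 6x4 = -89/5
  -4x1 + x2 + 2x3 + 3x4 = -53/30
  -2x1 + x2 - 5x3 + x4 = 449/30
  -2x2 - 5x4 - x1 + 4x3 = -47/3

x1 = -1/3, x2 = -5/2, x3 = -3, x4 = 9/5

Row-reduce the augmented matrix:
R1 ← R1 / (3).
R2 ← R2 + 4·R1.
R3 ← R3 + 2·R1.
R4 ← R4 + 1·R1.
R2 ← R2 / (9).
R1 ← R1 − 2·R2.
R3 ← R3 − 5·R2.
R3 ← R3 / (-53/9).
R1 ← R1 + 5/9·R3.
R2 ← R2 + 2/9·R3.
R4 ← R4 − 3·R3.
R4 ← R4 / (-377/53).
R1 ← R1 + 46/53·R4.
R2 ← R2 + 29/53·R4.
R3 ← R3 − 2/53·R4.
Reading off the reduced rows gives x1 = -1/3, x2 = -5/2, x3 = -3, x4 = 9/5.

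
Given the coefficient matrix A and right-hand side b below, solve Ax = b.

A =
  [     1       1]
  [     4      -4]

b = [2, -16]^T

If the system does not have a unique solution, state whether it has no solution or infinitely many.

From equation 1: x_1 = 2 − x_2.
Substitute into equation 2 and solve: x_2 = 3.
Then x_1 = -1.

x_1 = -1, x_2 = 3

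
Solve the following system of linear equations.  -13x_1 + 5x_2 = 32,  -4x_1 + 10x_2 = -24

x_1 = -4, x_2 = -4

Row-reduce the augmented matrix:
R1 ← R1 / (-13).
R2 ← R2 + 4·R1.
R2 ← R2 / (110/13).
R1 ← R1 + 5/13·R2.
Reading off the reduced rows gives x_1 = -4, x_2 = -4.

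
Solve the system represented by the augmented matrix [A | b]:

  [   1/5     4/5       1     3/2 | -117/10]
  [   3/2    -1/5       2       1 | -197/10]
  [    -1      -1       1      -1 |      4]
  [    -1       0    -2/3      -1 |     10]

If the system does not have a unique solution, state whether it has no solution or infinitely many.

x_1 = -5, x_2 = -4, x_3 = -6, x_4 = -1

Row-reduce the augmented matrix:
R1 ← R1 / (1/5).
R2 ← R2 − 3/2·R1.
R3 ← R3 + 1·R1.
R4 ← R4 + 1·R1.
R2 ← R2 / (-31/5).
R1 ← R1 − 4·R2.
R3 ← R3 − 3·R2.
R4 ← R4 − 4·R2.
R3 ← R3 / (207/62).
R1 ← R1 − 45/31·R3.
R2 ← R2 − 55/62·R3.
R4 ← R4 − 73/93·R3.
R4 ← R4 / (-295/621).
R1 ← R1 − 5/23·R4.
R2 ← R2 − 515/414·R4.
R3 ← R3 − 191/414·R4.
Reading off the reduced rows gives x_1 = -5, x_2 = -4, x_3 = -6, x_4 = -1.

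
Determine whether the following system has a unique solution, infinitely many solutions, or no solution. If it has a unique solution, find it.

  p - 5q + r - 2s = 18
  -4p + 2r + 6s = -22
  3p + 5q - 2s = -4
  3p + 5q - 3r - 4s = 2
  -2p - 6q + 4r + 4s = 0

Row-reduce:
R2 ← R2 + 4·R1.
R3 ← R3 − 3·R1.
R4 ← R4 − 3·R1.
R5 ← R5 + 2·R1.
R2 ← R2 / (-20).
R1 ← R1 + 5·R2.
R3 ← R3 − 20·R2.
R4 ← R4 − 20·R2.
R5 ← R5 + 16·R2.
R3 ← R3 / (3).
R1 ← R1 + 1/2·R3.
R2 ← R2 + 3/10·R3.
R5 ← R5 − 6/5·R3.
Swap R4 and R5.
R4 ← R4 / (4/5).
R1 ← R1 + 7/6·R4.
R2 ← R2 − 3/10·R4.
R3 ← R3 − 2/3·R4.
Row 5 reduces to 0 = -2, a contradiction. The system is inconsistent.

no solution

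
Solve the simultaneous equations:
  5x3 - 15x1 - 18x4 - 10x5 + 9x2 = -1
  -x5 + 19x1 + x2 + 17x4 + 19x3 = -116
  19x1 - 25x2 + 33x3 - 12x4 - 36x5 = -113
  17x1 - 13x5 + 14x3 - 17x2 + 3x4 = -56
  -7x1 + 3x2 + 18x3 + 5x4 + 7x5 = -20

infinitely many solutions

Row-reduce:
R1 ← R1 / (-15).
R2 ← R2 − 19·R1.
R3 ← R3 − 19·R1.
R4 ← R4 − 17·R1.
R5 ← R5 + 7·R1.
R2 ← R2 / (62/5).
R1 ← R1 + 3/5·R2.
R3 ← R3 + 68/5·R2.
R4 ← R4 + 34/5·R2.
R5 ← R5 + 6/5·R2.
R3 ← R3 / (6242/93).
R1 ← R1 − 83/93·R3.
R2 ← R2 − 190/93·R3.
R4 ← R4 − 3121/93·R3.
R5 ← R5 − 1685/93·R3.
Swap R4 and R5.
R4 ← R4 / (74748/3121).
R1 ← R1 − 9155/6242·R4.
R2 ← R2 − 4901/6242·R4.
R3 ← R3 + 1914/3121·R4.
Rank is 4 with 5 unknowns, leaving x5 free.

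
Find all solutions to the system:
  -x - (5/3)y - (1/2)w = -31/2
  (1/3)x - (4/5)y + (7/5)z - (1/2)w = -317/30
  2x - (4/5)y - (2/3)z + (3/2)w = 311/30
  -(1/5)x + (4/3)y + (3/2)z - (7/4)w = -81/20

Row-reduce the augmented matrix:
R1 ← R1 / (-1).
R2 ← R2 − 1/3·R1.
R3 ← R3 − 2·R1.
R4 ← R4 + 1/5·R1.
R2 ← R2 / (-61/45).
R1 ← R1 − 5/3·R2.
R3 ← R3 + 62/15·R2.
R4 ← R4 − 5/3·R2.
R3 ← R3 / (-4516/915).
R1 ← R1 − 105/61·R3.
R2 ← R2 + 63/61·R3.
R4 ← R4 − 393/122·R3.
R4 ← R4 / (-73753/90320).
R1 ← R1 − 5091/9032·R4.
R2 ← R2 + 345/9032·R4.
R3 ← R3 + 4635/9032·R4.
Reading off the reduced rows gives x = 4, y = 6, z = -4, w = 3.

x = 4, y = 6, z = -4, w = 3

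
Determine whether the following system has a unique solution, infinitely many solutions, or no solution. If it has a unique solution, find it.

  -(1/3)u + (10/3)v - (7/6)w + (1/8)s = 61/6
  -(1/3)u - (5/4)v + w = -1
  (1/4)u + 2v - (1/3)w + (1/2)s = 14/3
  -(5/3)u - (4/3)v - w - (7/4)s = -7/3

Row-reduce:
R1 ← R1 / (-1/3).
R2 ← R2 + 1/3·R1.
R3 ← R3 − 1/4·R1.
R4 ← R4 + 5/3·R1.
R2 ← R2 / (-55/12).
R1 ← R1 + 10·R2.
R3 ← R3 − 9/2·R2.
R4 ← R4 + 18·R2.
R3 ← R3 / (1213/1320).
R1 ← R1 + 27/22·R3.
R2 ← R2 + 26/55·R3.
R4 ← R4 + 1213/330·R3.
Row 4 reduces to 0 = -4, a contradiction. The system is inconsistent.

no solution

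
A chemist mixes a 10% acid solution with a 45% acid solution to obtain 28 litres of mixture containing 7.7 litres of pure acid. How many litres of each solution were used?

Let a = litres of solution A, b = litres of solution B.
  a + b = 28
  (1/10)a + (9/20)b = 77/10
Row-reduce the augmented matrix:
R2 ← R2 − 1/10·R1.
R2 ← R2 / (7/20).
R1 ← R1 − 1·R2.
Reading off the reduced rows gives a = 14, b = 14.

litres of solution A: 14, litres of solution B: 14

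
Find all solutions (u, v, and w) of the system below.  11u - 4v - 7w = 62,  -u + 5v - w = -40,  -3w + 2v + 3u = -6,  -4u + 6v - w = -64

u = 6, v = -6, w = 4

Row-reduce the augmented matrix:
R1 ← R1 / (11).
R2 ← R2 + 1·R1.
R3 ← R3 − 3·R1.
R4 ← R4 + 4·R1.
R2 ← R2 / (51/11).
R1 ← R1 + 4/11·R2.
R3 ← R3 − 34/11·R2.
R4 ← R4 − 50/11·R2.
Swap R3 and R4.
R3 ← R3 / (-33/17).
R1 ← R1 + 13/17·R3.
R2 ← R2 + 6/17·R3.
R4 reduces to 0 = 0, so the extra equation is consistent.
Reading off the reduced rows gives u = 6, v = -6, w = 4.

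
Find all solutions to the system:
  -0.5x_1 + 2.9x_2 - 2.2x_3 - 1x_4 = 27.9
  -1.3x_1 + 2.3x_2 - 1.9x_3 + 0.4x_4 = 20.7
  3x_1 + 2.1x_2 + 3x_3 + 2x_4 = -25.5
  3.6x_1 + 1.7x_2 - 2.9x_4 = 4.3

Row-reduce the augmented matrix:
R1 ← R1 / (-1/2).
R2 ← R2 + 13/10·R1.
R3 ← R3 − 3·R1.
R4 ← R4 − 18/5·R1.
R2 ← R2 / (-131/25).
R1 ← R1 + 29/5·R2.
R3 ← R3 − 39/2·R2.
R4 ← R4 − 1129/50·R2.
R3 ← R3 / (10521/2620).
R1 ← R1 − 45/262·R3.
R2 ← R2 + 191/262·R3.
R4 ← R4 − 1627/2620·R3.
R4 ← R4 / (180919/105210).
R1 ← R1 + 1902/1169·R4.
R2 ← R2 − 7660/10521·R4.
R3 ← R3 − 18770/10521·R4.
Reading off the reduced rows gives x_1 = -6, x_2 = 5, x_3 = -2, x_4 = -6.

x_1 = -6, x_2 = 5, x_3 = -2, x_4 = -6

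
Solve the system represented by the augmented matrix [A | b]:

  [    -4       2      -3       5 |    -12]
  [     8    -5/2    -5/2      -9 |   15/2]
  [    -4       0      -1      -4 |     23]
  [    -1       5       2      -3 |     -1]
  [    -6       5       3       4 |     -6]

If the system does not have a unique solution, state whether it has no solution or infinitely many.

no solution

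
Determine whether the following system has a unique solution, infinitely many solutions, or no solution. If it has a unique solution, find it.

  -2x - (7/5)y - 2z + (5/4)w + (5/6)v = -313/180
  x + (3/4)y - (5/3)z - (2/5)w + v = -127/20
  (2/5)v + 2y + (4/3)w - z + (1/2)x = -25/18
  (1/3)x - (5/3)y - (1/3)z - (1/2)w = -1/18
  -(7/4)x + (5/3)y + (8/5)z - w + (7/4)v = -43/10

Row-reduce the augmented matrix:
R1 ← R1 / (-2).
R2 ← R2 − 1·R1.
R3 ← R3 − 1/2·R1.
R4 ← R4 − 1/3·R1.
R5 ← R5 + 7/4·R1.
R2 ← R2 / (1/20).
R1 ← R1 − 7/10·R2.
R3 ← R3 − 33/20·R2.
R4 ← R4 + 19/10·R2.
R5 ← R5 − 347/120·R2.
R3 ← R3 / (173/2).
R1 ← R1 − 115/3·R3.
R2 ← R2 + 160/3·R3.
R4 ← R4 + 102·R3.
R5 ← R5 − 28363/180·R3.
R4 ← R4 / (29969/20760).
R1 ← R1 + 37801/31140·R4.
R2 ← R2 − 2917/3114·R4.
R3 ← R3 + 1387/20760·R4.
R5 ← R5 + 8554777/1868400·R4.
R5 ← R5 / (426272177/242748900).
R1 ← R1 + 687142/4045815·R5.
R2 ← R2 − 135704/809163·R5.
R3 ← R3 + 746699/1348605·R5.
R4 ← R4 + 27254/89907·R5.
Reading off the reduced rows gives x = 1/3, y = -1, z = 2, w = 7/3, v = -5/3.

x = 1/3, y = -1, z = 2, w = 7/3, v = -5/3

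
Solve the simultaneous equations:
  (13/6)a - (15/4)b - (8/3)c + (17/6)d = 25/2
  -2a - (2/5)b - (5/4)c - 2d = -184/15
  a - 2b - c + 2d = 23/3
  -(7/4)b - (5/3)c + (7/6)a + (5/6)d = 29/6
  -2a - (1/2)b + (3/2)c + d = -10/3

Row-reduce the augmented matrix:
R1 ← R1 / (13/6).
R2 ← R2 + 2·R1.
R3 ← R3 − 1·R1.
R4 ← R4 − 7/6·R1.
R5 ← R5 + 2·R1.
R2 ← R2 / (-251/65).
R1 ← R1 + 45/26·R2.
R3 ← R3 + 7/26·R2.
R4 ← R4 − 7/26·R2.
R5 ← R5 + 103/26·R2.
R3 ← R3 / (983/2008).
R1 ← R1 − 869/2008·R3.
R2 ← R2 − 965/1004·R3.
R4 ← R4 + 983/2008·R3.
R5 ← R5 − 5715/2008·R3.
Swap R4 and R5.
R4 ← R4 / (-778/983).
R1 ← R1 − 450/983·R4.
R2 ← R2 + 1410/983·R4.
R3 ← R3 − 1304/983·R4.
R5 reduces to 0 = 0, so the extra equation is consistent.
Reading off the reduced rows gives a = 3, b = 2/3, c = 0, d = 3.

a = 3, b = 2/3, c = 0, d = 3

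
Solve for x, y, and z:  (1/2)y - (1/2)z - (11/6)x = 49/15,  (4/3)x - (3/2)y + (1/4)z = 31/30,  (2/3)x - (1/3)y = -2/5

x = -2, y = -14/5, z = -2

Row-reduce the augmented matrix:
R1 ← R1 / (-11/6).
R2 ← R2 − 4/3·R1.
R3 ← R3 − 2/3·R1.
R2 ← R2 / (-25/22).
R1 ← R1 + 3/11·R2.
R3 ← R3 + 5/33·R2.
R3 ← R3 / (-1/6).
R1 ← R1 − 3/10·R3.
R2 ← R2 − 1/10·R3.
Reading off the reduced rows gives x = -2, y = -14/5, z = -2.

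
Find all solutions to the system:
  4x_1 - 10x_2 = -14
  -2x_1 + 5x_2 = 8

no solution

Row-reduce:
R1 ← R1 / (4).
R2 ← R2 + 2·R1.
Row 2 reduces to 0 = 1, a contradiction. The system is inconsistent.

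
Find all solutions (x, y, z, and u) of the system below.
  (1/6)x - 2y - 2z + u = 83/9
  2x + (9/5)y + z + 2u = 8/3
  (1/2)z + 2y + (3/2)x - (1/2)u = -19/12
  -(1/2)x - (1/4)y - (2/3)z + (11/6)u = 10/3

x = 7/3, y = -5/3, z = -2, u = 3/2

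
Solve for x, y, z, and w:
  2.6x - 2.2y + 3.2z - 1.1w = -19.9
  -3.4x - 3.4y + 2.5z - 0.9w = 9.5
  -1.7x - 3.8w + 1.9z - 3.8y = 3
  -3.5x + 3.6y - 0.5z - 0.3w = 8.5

x = -4, y = -2, z = -4, w = 1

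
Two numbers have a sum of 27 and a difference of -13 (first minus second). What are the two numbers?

Let x = first number, y = second number.
  x + y = 27
  x - y = -13
Row-reduce the augmented matrix:
R2 ← R2 − 1·R1.
R2 ← R2 / (-2).
R1 ← R1 − 1·R2.
Reading off the reduced rows gives x = 7, y = 20.

first number: 7, second number: 20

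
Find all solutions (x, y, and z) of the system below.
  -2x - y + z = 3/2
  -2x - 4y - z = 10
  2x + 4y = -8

x = -1, y = -3/2, z = -2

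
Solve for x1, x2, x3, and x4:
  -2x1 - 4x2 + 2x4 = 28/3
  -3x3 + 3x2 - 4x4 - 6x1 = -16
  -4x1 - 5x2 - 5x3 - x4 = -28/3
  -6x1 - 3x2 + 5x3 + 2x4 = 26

x1 = -2/3, x2 = -1, x3 = 3, x4 = 2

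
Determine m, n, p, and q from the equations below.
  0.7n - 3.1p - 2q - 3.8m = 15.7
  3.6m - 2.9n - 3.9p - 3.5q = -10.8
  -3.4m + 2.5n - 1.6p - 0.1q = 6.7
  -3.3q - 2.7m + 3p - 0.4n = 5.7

m = -6, n = -6, p = -1, q = 3

Row-reduce the augmented matrix:
R1 ← R1 / (-19/5).
R2 ← R2 − 18/5·R1.
R3 ← R3 + 17/5·R1.
R4 ← R4 + 27/10·R1.
R2 ← R2 / (-85/38).
R1 ← R1 + 7/38·R2.
R3 ← R3 − 178/95·R2.
R4 ← R4 + 341/380·R2.
R3 ← R3 / (-19351/4250).
R1 ← R1 − 586/425·R3.
R2 ← R2 − 1299/425·R3.
R4 ← R4 − 16884/2125·R3.
R4 ← R4 / (-48661/10460).
R1 ← R1 − 119/1046·R4.
R2 ← R2 − 268/523·R4.
R3 ← R3 − 325/523·R4.
Reading off the reduced rows gives m = -6, n = -6, p = -1, q = 3.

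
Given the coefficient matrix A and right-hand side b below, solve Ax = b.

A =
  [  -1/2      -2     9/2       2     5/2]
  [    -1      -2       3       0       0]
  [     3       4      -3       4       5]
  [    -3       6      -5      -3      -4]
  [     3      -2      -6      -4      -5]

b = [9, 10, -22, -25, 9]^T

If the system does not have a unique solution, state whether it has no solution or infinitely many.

infinitely many solutions

Row-reduce:
R1 ← R1 / (-1/2).
R2 ← R2 + 1·R1.
R3 ← R3 − 3·R1.
R4 ← R4 + 3·R1.
R5 ← R5 − 3·R1.
R2 ← R2 / (2).
R1 ← R1 − 4·R2.
R3 ← R3 + 8·R2.
R4 ← R4 − 18·R2.
R5 ← R5 + 14·R2.
Swap R3 and R4.
R3 ← R3 / (22).
R1 ← R1 − 3·R3.
R2 ← R2 + 3·R3.
R5 ← R5 + 21·R3.
Swap R4 and R5.
R4 ← R4 / (1/22).
R1 ← R1 − 25/22·R4.
R2 ← R2 − 19/22·R4.
R3 ← R3 − 21/22·R4.
Rank is 4 with 5 unknowns, leaving x_5 free.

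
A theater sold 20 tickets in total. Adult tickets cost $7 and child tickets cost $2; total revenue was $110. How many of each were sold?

adult tickets: 14, child tickets: 6

Let a = adult tickets, c = child tickets.
  a + c = 20
  7a + 2c = 110
From equation 1: a = 20 − c.
Substitute into equation 2 and solve: c = 6.
Then a = 14.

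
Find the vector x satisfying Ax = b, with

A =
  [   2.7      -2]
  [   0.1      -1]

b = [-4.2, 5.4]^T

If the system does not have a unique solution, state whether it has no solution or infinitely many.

Row-reduce the augmented matrix:
R1 ← R1 / (27/10).
R2 ← R2 − 1/10·R1.
R2 ← R2 / (-25/27).
R1 ← R1 + 20/27·R2.
Reading off the reduced rows gives x_1 = -6, x_2 = -6.

x_1 = -6, x_2 = -6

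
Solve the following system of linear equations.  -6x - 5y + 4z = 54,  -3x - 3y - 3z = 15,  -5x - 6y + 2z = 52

x = -2, y = -6, z = 3

Row-reduce the augmented matrix:
R1 ← R1 / (-6).
R2 ← R2 + 3·R1.
R3 ← R3 + 5·R1.
R2 ← R2 / (-1/2).
R1 ← R1 − 5/6·R2.
R3 ← R3 + 11/6·R2.
R3 ← R3 / (17).
R1 ← R1 + 9·R3.
R2 ← R2 − 10·R3.
Reading off the reduced rows gives x = -2, y = -6, z = 3.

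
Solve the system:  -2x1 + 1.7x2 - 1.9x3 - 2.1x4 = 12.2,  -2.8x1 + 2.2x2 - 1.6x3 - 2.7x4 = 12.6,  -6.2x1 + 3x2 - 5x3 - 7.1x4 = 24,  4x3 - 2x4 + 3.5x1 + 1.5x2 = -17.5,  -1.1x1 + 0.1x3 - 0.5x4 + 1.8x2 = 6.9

x1 = -1, x2 = 4, x3 = -4, x4 = 2

Row-reduce the augmented matrix:
R1 ← R1 / (-2).
R2 ← R2 + 14/5·R1.
R3 ← R3 + 31/5·R1.
R4 ← R4 − 7/2·R1.
R5 ← R5 + 11/10·R1.
R2 ← R2 / (-9/50).
R1 ← R1 + 17/20·R2.
R3 ← R3 + 227/100·R2.
R4 ← R4 − 179/40·R2.
R5 ← R5 − 173/200·R2.
R3 ← R3 / (-1123/90).
R1 ← R1 + 73/18·R3.
R2 ← R2 + 53/9·R3.
R4 ← R4 − 973/36·R3.
R5 ← R5 − 1123/180·R3.
R4 ← R4 / (-8470/1123).
R1 ← R1 − 2453/2246·R4.
R2 ← R2 − 839/2246·R4.
R3 ← R3 − 651/2246·R4.
R5 reduces to 0 = 0, so the extra equation is consistent.
Reading off the reduced rows gives x1 = -1, x2 = 4, x3 = -4, x4 = 2.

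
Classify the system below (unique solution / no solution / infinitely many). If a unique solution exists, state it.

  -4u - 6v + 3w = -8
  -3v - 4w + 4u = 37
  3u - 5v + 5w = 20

u = 5, v = -3, w = -2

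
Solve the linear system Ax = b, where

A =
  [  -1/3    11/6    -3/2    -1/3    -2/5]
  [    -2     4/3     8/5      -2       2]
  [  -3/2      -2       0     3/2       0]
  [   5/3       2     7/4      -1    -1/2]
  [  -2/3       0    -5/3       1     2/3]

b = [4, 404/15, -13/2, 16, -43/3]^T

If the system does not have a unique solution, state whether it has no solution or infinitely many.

x_1 = -6, x_2 = 4, x_3 = 6, x_4 = -5, x_5 = -5

Row-reduce the augmented matrix:
R1 ← R1 / (-1/3).
R2 ← R2 + 2·R1.
R3 ← R3 + 3/2·R1.
R4 ← R4 − 5/3·R1.
R5 ← R5 + 2/3·R1.
R2 ← R2 / (-29/3).
R1 ← R1 + 11/2·R2.
R3 ← R3 + 41/4·R2.
R4 ← R4 − 67/6·R2.
R5 ← R5 + 11/3·R2.
R3 ← R3 / (-651/145).
R1 ← R1 + 222/145·R3.
R2 ← R2 + 159/145·R3.
R4 ← R4 − 3767/580·R3.
R5 ← R5 + 1169/435·R3.
R4 ← R4 / (4357/2604).
R1 ← R1 + 5/217·R4.
R2 ← R2 + 159/217·R4.
R3 ← R3 + 145/217·R4.
R5 ← R5 + 4/31·R4.
R5 ← R5 / (60667/43570).
R1 ← R1 + 15153/43570·R5.
R2 ← R2 + 9576/21785·R5.
R3 ← R3 − 62/4357·R5.
R4 ← R4 + 40689/43570·R5.
Reading off the reduced rows gives x_1 = -6, x_2 = 4, x_3 = 6, x_4 = -5, x_5 = -5.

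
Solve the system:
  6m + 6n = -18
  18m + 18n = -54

infinitely many solutions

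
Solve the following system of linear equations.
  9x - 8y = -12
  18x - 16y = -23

no solution

Row-reduce:
R1 ← R1 / (9).
R2 ← R2 − 18·R1.
Row 2 reduces to 0 = 1, a contradiction. The system is inconsistent.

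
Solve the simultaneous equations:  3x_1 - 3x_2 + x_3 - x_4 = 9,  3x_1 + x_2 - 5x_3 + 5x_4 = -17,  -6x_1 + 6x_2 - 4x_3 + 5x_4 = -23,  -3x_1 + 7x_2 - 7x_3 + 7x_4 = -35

infinitely many solutions

Row-reduce:
R1 ← R1 / (3).
R2 ← R2 − 3·R1.
R3 ← R3 + 6·R1.
R4 ← R4 + 3·R1.
R2 ← R2 / (4).
R1 ← R1 + 1·R2.
R4 ← R4 − 4·R2.
R3 ← R3 / (-2).
R1 ← R1 + 7/6·R3.
R2 ← R2 + 3/2·R3.
Rank is 3 with 4 unknowns, leaving x_4 free.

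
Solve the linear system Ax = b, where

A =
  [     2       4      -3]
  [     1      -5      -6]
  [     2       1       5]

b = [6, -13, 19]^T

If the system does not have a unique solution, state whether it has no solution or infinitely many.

Row-reduce the augmented matrix:
R1 ← R1 / (2).
R2 ← R2 − 1·R1.
R3 ← R3 − 2·R1.
R2 ← R2 / (-7).
R1 ← R1 − 2·R2.
R3 ← R3 + 3·R2.
R3 ← R3 / (139/14).
R1 ← R1 + 39/14·R3.
R2 ← R2 − 9/14·R3.
Reading off the reduced rows gives x_1 = 4, x_2 = 1, x_3 = 2.

x_1 = 4, x_2 = 1, x_3 = 2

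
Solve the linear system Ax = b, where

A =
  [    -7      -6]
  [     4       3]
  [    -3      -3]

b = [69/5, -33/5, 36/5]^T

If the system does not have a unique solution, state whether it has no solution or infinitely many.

x_1 = 3/5, x_2 = -3

Row-reduce the augmented matrix:
R1 ← R1 / (-7).
R2 ← R2 − 4·R1.
R3 ← R3 + 3·R1.
R2 ← R2 / (-3/7).
R1 ← R1 − 6/7·R2.
R3 ← R3 + 3/7·R2.
R3 reduces to 0 = 0, so the extra equation is consistent.
Reading off the reduced rows gives x_1 = 3/5, x_2 = -3.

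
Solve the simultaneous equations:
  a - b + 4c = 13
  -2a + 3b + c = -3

Row-reduce:
R2 ← R2 + 2·R1.
R1 ← R1 + 1·R2.
Rank is 2 with 3 unknowns, leaving c free.

infinitely many solutions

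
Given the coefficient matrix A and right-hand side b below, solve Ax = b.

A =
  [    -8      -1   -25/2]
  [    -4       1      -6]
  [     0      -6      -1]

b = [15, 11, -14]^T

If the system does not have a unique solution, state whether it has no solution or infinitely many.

infinitely many solutions

Row-reduce:
R1 ← R1 / (-8).
R2 ← R2 + 4·R1.
R2 ← R2 / (3/2).
R1 ← R1 − 1/8·R2.
R3 ← R3 + 6·R2.
Rank is 2 with 3 unknowns, leaving x_3 free.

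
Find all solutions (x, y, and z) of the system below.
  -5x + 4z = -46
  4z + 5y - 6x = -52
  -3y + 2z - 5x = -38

x = 6, y = 0, z = -4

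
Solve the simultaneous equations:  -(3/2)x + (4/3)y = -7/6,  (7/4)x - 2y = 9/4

x = -1, y = -2

Row-reduce the augmented matrix:
R1 ← R1 / (-3/2).
R2 ← R2 − 7/4·R1.
R2 ← R2 / (-4/9).
R1 ← R1 + 8/9·R2.
Reading off the reduced rows gives x = -1, y = -2.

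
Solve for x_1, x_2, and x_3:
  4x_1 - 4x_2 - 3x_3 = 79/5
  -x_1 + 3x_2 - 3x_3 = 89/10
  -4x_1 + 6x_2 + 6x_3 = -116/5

x_1 = 5/2, x_2 = 4/5, x_3 = -3

Row-reduce the augmented matrix:
R1 ← R1 / (4).
R2 ← R2 + 1·R1.
R3 ← R3 + 4·R1.
R2 ← R2 / (2).
R1 ← R1 + 1·R2.
R3 ← R3 − 2·R2.
R3 ← R3 / (27/4).
R1 ← R1 + 21/8·R3.
R2 ← R2 + 15/8·R3.
Reading off the reduced rows gives x_1 = 5/2, x_2 = 4/5, x_3 = -3.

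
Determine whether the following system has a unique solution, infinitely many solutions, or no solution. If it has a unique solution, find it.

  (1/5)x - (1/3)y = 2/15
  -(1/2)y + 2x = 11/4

x = 3/2, y = 1/2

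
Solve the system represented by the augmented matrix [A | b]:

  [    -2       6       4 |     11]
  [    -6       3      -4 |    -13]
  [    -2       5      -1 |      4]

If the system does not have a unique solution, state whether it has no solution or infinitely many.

Row-reduce the augmented matrix:
R1 ← R1 / (-2).
R2 ← R2 + 6·R1.
R3 ← R3 + 2·R1.
R2 ← R2 / (-15).
R1 ← R1 + 3·R2.
R3 ← R3 + 1·R2.
R3 ← R3 / (-59/15).
R1 ← R1 − 6/5·R3.
R2 ← R2 − 16/15·R3.
Reading off the reduced rows gives x_1 = 5/2, x_2 = 2, x_3 = 1.

x_1 = 5/2, x_2 = 2, x_3 = 1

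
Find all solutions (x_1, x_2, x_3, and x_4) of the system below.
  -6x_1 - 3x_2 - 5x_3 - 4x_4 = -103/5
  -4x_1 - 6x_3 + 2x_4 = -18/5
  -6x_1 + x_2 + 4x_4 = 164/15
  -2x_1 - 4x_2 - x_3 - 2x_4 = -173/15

x_1 = 0, x_2 = 4/3, x_3 = 7/5, x_4 = 12/5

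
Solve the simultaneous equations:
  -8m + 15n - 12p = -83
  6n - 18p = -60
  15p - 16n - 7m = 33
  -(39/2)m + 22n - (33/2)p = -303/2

Row-reduce:
R1 ← R1 / (-8).
R3 ← R3 + 7·R1.
R4 ← R4 + 39/2·R1.
R2 ← R2 / (6).
R1 ← R1 + 15/8·R2.
R3 ← R3 + 233/8·R2.
R4 ← R4 + 233/16·R2.
R3 ← R3 / (-495/8).
R1 ← R1 + 33/8·R3.
R2 ← R2 + 3·R3.
R4 ← R4 + 495/16·R3.
Row 4 reduces to 0 = -2, a contradiction. The system is inconsistent.

no solution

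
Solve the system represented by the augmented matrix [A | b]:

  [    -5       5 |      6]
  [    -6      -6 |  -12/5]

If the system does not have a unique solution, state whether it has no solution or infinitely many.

x_1 = -2/5, x_2 = 4/5

Row-reduce the augmented matrix:
R1 ← R1 / (-5).
R2 ← R2 + 6·R1.
R2 ← R2 / (-12).
R1 ← R1 + 1·R2.
Reading off the reduced rows gives x_1 = -2/5, x_2 = 4/5.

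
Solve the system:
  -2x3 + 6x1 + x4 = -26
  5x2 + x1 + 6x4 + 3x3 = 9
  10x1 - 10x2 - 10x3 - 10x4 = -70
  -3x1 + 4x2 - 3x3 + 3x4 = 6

infinitely many solutions

Row-reduce:
R1 ← R1 / (6).
R2 ← R2 − 1·R1.
R3 ← R3 − 10·R1.
R4 ← R4 + 3·R1.
R2 ← R2 / (5).
R3 ← R3 + 10·R2.
R4 ← R4 − 4·R2.
Swap R3 and R4.
R3 ← R3 / (-20/3).
R1 ← R1 + 1/3·R3.
R2 ← R2 − 2/3·R3.
Rank is 3 with 4 unknowns, leaving x4 free.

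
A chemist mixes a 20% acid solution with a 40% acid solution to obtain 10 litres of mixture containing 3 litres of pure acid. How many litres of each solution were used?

litres of solution A: 5, litres of solution B: 5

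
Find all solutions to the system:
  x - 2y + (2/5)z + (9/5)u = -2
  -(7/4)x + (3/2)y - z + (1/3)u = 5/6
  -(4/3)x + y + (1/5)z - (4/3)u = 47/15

Row-reduce:
R2 ← R2 + 7/4·R1.
R3 ← R3 + 4/3·R1.
R2 ← R2 / (-2).
R1 ← R1 + 2·R2.
R3 ← R3 + 5/3·R2.
R3 ← R3 / (59/60).
R1 ← R1 − 7/10·R3.
R2 ← R2 − 3/20·R3.
Rank is 3 with 4 unknowns, leaving u free.

infinitely many solutions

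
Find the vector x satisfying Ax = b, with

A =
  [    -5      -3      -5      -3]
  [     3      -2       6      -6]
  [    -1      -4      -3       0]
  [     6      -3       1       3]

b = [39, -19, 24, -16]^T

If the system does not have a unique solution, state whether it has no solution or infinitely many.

Row-reduce the augmented matrix:
R1 ← R1 / (-5).
R2 ← R2 − 3·R1.
R3 ← R3 + 1·R1.
R4 ← R4 − 6·R1.
R2 ← R2 / (-19/5).
R1 ← R1 − 3/5·R2.
R3 ← R3 + 17/5·R2.
R4 ← R4 + 33/5·R2.
R3 ← R3 / (-89/19).
R1 ← R1 − 28/19·R3.
R2 ← R2 + 15/19·R3.
R4 ← R4 + 194/19·R3.
R4 ← R4 / (-318/89).
R1 ← R1 − 156/89·R4.
R2 ← R2 − 69/89·R4.
R3 ← R3 + 144/89·R4.
Reading off the reduced rows gives x_1 = -5, x_2 = -4, x_3 = -1, x_4 = 1.

x_1 = -5, x_2 = -4, x_3 = -1, x_4 = 1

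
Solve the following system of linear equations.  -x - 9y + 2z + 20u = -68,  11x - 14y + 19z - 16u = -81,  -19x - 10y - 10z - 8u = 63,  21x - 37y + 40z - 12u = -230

infinitely many solutions

Row-reduce:
R1 ← R1 / (-1).
R2 ← R2 − 11·R1.
R3 ← R3 + 19·R1.
R4 ← R4 − 21·R1.
R2 ← R2 / (-113).
R1 ← R1 − 9·R2.
R3 ← R3 − 161·R2.
R4 ← R4 + 226·R2.
R3 ← R3 / (1177/113).
R1 ← R1 − 143/113·R3.
R2 ← R2 + 41/113·R3.
Rank is 3 with 4 unknowns, leaving u free.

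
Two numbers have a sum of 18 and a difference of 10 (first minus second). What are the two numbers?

Let x = first number, y = second number.
  x + y = 18
  x - y = 10
Row-reduce the augmented matrix:
R2 ← R2 − 1·R1.
R2 ← R2 / (-2).
R1 ← R1 − 1·R2.
Reading off the reduced rows gives x = 14, y = 4.

first number: 14, second number: 4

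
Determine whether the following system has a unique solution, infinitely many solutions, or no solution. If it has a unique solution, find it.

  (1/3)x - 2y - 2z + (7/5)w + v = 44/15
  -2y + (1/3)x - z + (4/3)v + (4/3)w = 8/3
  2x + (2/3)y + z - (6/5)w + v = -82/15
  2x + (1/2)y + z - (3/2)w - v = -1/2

Row-reduce:
R1 ← R1 / (1/3).
R2 ← R2 − 1/3·R1.
R3 ← R3 − 2·R1.
R4 ← R4 − 2·R1.
Swap R2 and R3.
R2 ← R2 / (38/3).
R1 ← R1 + 6·R2.
R4 ← R4 − 25/2·R2.
R1 ← R1 − 3/19·R3.
R2 ← R2 − 39/38·R3.
R4 ← R4 − 13/76·R3.
R4 ← R4 / (-473/1140).
R1 ← R1 + 32/95·R4.
R2 ← R2 + 131/190·R4.
R3 ← R3 + 1/15·R4.
Rank is 4 with 5 unknowns, leaving v free.

infinitely many solutions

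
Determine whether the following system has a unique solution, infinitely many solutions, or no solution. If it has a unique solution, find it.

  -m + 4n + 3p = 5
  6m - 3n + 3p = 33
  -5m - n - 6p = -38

Row-reduce:
R1 ← R1 / (-1).
R2 ← R2 − 6·R1.
R3 ← R3 + 5·R1.
R2 ← R2 / (21).
R1 ← R1 + 4·R2.
R3 ← R3 + 21·R2.
Rank is 2 with 3 unknowns, leaving p free.

infinitely many solutions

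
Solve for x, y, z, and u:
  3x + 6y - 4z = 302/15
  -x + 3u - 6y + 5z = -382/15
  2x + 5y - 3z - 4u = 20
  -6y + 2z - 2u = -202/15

Row-reduce the augmented matrix:
R1 ← R1 / (3).
R2 ← R2 + 1·R1.
R3 ← R3 − 2·R1.
R2 ← R2 / (-4).
R1 ← R1 − 2·R2.
R3 ← R3 − 1·R2.
R4 ← R4 + 6·R2.
R3 ← R3 / (7/12).
R1 ← R1 − 1/2·R3.
R2 ← R2 + 11/12·R3.
R4 ← R4 + 7/2·R3.
R4 ← R4 / (-26).
R1 ← R1 − 30/7·R4.
R2 ← R2 + 41/7·R4.
R3 ← R3 + 39/7·R4.
Reading off the reduced rows gives x = 0, y = 9/5, z = -7/3, u = -1.

x = 0, y = 9/5, z = -7/3, u = -1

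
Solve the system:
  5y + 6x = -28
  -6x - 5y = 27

Row-reduce:
R1 ← R1 / (6).
R2 ← R2 + 6·R1.
Row 2 reduces to 0 = -1, a contradiction. The system is inconsistent.

no solution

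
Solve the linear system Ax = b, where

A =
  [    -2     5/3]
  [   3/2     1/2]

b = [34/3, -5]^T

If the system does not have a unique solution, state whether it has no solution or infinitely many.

x_1 = -4, x_2 = 2

Row-reduce the augmented matrix:
R1 ← R1 / (-2).
R2 ← R2 − 3/2·R1.
R2 ← R2 / (7/4).
R1 ← R1 + 5/6·R2.
Reading off the reduced rows gives x_1 = -4, x_2 = 2.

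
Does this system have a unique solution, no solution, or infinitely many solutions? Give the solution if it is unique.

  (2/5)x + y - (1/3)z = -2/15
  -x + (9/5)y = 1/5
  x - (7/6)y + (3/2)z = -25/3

Row-reduce the augmented matrix:
R1 ← R1 / (2/5).
R2 ← R2 + 1·R1.
R3 ← R3 − 1·R1.
R2 ← R2 / (43/10).
R1 ← R1 − 5/2·R2.
R3 ← R3 + 11/3·R2.
R3 ← R3 / (628/387).
R1 ← R1 + 15/43·R3.
R2 ← R2 + 25/129·R3.
Reading off the reduced rows gives x = -2, y = -1, z = -5.

x = -2, y = -1, z = -5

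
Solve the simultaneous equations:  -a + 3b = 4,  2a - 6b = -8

Row-reduce:
R1 ← R1 / (-1).
R2 ← R2 − 2·R1.
Rank is 1 with 2 unknowns, leaving b free.

infinitely many solutions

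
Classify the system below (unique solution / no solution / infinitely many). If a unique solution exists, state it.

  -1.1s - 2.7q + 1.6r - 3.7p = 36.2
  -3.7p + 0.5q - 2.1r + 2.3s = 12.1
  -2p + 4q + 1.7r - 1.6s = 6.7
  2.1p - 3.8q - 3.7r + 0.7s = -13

Row-reduce the augmented matrix:
R1 ← R1 / (-37/10).
R2 ← R2 + 37/10·R1.
R3 ← R3 + 2·R1.
R4 ← R4 − 21/10·R1.
R2 ← R2 / (16/5).
R1 ← R1 − 27/37·R2.
R3 ← R3 − 202/37·R2.
R4 ← R4 + 1973/370·R2.
R3 ← R3 / (21157/2960).
R1 ← R1 − 487/1184·R3.
R2 ← R2 + 37/32·R3.
R4 ← R4 + 106057/11840·R3.
R4 ← R4 / (-1179753/423140).
R1 ← R1 + 3655/42314·R4.
R2 ← R2 + 1629/42314·R4.
R3 ← R3 + 20146/21157·R4.
Reading off the reduced rows gives p = -6, q = -3, r = 3, s = -1.

p = -6, q = -3, r = 3, s = -1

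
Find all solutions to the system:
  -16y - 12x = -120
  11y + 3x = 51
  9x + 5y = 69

Row-reduce the augmented matrix:
R1 ← R1 / (-12).
R2 ← R2 − 3·R1.
R3 ← R3 − 9·R1.
R2 ← R2 / (7).
R1 ← R1 − 4/3·R2.
R3 ← R3 + 7·R2.
R3 reduces to 0 = 0, so the extra equation is consistent.
Reading off the reduced rows gives x = 6, y = 3.

x = 6, y = 3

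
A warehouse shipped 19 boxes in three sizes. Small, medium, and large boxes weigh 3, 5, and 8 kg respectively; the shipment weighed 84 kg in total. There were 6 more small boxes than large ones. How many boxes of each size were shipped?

small boxes: 7, medium boxes: 11, large boxes: 1

Let s = small boxes, m = medium boxes, l = large boxes.
  s + m + l = 19
  3s + 5m + 8l = 84
  -l + s = 6
Row-reduce the augmented matrix:
R2 ← R2 − 3·R1.
R3 ← R3 − 1·R1.
R2 ← R2 / (2).
R1 ← R1 − 1·R2.
R3 ← R3 + 1·R2.
R3 ← R3 / (1/2).
R1 ← R1 + 3/2·R3.
R2 ← R2 − 5/2·R3.
Reading off the reduced rows gives s = 7, m = 11, l = 1.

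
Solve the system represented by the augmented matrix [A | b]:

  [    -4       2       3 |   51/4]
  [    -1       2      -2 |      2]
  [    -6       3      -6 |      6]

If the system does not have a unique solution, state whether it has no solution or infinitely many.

x_1 = -3/2, x_2 = 3/2, x_3 = 5/4

Row-reduce the augmented matrix:
R1 ← R1 / (-4).
R2 ← R2 + 1·R1.
R3 ← R3 + 6·R1.
R2 ← R2 / (3/2).
R1 ← R1 + 1/2·R2.
R3 ← R3 / (-21/2).
R1 ← R1 + 5/3·R3.
R2 ← R2 + 11/6·R3.
Reading off the reduced rows gives x_1 = -3/2, x_2 = 3/2, x_3 = 5/4.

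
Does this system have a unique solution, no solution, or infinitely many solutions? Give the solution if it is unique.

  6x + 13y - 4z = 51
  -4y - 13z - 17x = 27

infinitely many solutions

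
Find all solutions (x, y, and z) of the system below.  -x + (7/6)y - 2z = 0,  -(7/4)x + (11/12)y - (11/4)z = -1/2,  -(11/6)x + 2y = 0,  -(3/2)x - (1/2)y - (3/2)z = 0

no solution

Row-reduce:
R1 ← R1 / (-1).
R2 ← R2 + 7/4·R1.
R3 ← R3 + 11/6·R1.
R4 ← R4 + 3/2·R1.
R2 ← R2 / (-9/8).
R1 ← R1 + 7/6·R2.
R3 ← R3 + 5/36·R2.
R4 ← R4 + 9/4·R2.
R3 ← R3 / (193/54).
R1 ← R1 − 11/9·R3.
R2 ← R2 + 2/3·R3.
Row 4 reduces to 0 = 1, a contradiction. The system is inconsistent.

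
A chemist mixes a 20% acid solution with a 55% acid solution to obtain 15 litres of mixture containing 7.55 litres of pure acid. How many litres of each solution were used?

litres of solution A: 2, litres of solution B: 13

Let a = litres of solution A, b = litres of solution B.
  a + b = 15
  (1/5)a + (11/20)b = 151/20
Row-reduce the augmented matrix:
R2 ← R2 − 1/5·R1.
R2 ← R2 / (7/20).
R1 ← R1 − 1·R2.
Reading off the reduced rows gives a = 2, b = 13.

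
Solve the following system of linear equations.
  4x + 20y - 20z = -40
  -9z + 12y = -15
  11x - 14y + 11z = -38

x = -5, y = -2, z = -1

Row-reduce the augmented matrix:
R1 ← R1 / (4).
R3 ← R3 − 11·R1.
R2 ← R2 / (12).
R1 ← R1 − 5·R2.
R3 ← R3 + 69·R2.
R3 ← R3 / (57/4).
R1 ← R1 + 5/4·R3.
R2 ← R2 + 3/4·R3.
Reading off the reduced rows gives x = -5, y = -2, z = -1.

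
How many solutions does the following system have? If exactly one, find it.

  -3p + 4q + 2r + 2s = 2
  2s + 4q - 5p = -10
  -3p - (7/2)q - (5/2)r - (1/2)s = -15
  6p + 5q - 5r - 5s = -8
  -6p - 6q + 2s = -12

Row-reduce:
R1 ← R1 / (-3).
R2 ← R2 + 5·R1.
R3 ← R3 + 3·R1.
R4 ← R4 − 6·R1.
R5 ← R5 + 6·R1.
R2 ← R2 / (-8/3).
R1 ← R1 + 4/3·R2.
R3 ← R3 + 15/2·R2.
R4 ← R4 − 13·R2.
R5 ← R5 + 14·R2.
R3 ← R3 / (39/8).
R1 ← R1 − 1·R3.
R2 ← R2 − 5/4·R3.
R4 ← R4 + 69/4·R3.
R5 ← R5 − 27/2·R3.
R4 ← R4 / (-40/13).
R1 ← R1 + 10/39·R4.
R2 ← R2 − 7/39·R4.
R3 ← R3 − 10/39·R4.
R5 ← R5 − 20/13·R4.
Row 5 reduces to 0 = -1, a contradiction. The system is inconsistent.

no solution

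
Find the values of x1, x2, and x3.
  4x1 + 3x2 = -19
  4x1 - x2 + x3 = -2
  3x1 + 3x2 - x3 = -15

Row-reduce the augmented matrix:
R1 ← R1 / (4).
R2 ← R2 − 4·R1.
R3 ← R3 − 3·R1.
R2 ← R2 / (-4).
R1 ← R1 − 3/4·R2.
R3 ← R3 − 3/4·R2.
R3 ← R3 / (-13/16).
R1 ← R1 − 3/16·R3.
R2 ← R2 + 1/4·R3.
Reading off the reduced rows gives x1 = -1, x2 = -5, x3 = -3.

x1 = -1, x2 = -5, x3 = -3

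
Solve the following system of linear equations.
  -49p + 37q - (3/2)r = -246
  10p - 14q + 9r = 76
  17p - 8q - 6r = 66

infinitely many solutions

Row-reduce:
R1 ← R1 / (-49).
R2 ← R2 − 10·R1.
R3 ← R3 − 17·R1.
R2 ← R2 / (-316/49).
R1 ← R1 + 37/49·R2.
R3 ← R3 − 237/49·R2.
Rank is 2 with 3 unknowns, leaving r free.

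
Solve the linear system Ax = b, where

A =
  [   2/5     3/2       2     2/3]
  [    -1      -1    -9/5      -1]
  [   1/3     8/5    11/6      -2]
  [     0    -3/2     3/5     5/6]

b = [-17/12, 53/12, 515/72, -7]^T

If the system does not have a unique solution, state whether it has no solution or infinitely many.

x_1 = -5/3, x_2 = 5/2, x_3 = -5/4, x_4 = -3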